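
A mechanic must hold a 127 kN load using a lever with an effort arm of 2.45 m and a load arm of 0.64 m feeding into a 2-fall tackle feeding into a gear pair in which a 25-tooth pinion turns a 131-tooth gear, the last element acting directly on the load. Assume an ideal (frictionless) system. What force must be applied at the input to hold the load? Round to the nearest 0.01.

Lever MA = effort arm / load arm = 2.45/0.64 = 3.8281.
Block-and-tackle MA = number of supporting rope parts = 2.
Gear pair MA = 131/25 = 5.24.
Combined ideal MA = 3.8281 × 2 × 5.24 = 40.119.
Effort = load / MA = 127 / 40.119 = 3.1656 kN.

3.17 kN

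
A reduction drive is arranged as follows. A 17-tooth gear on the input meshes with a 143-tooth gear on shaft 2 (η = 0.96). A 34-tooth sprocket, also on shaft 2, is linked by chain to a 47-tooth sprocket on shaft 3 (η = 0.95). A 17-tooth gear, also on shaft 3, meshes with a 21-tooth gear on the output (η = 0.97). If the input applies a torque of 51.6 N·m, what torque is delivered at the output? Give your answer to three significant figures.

656 N·m

After the gear mesh (143/17): 51.6 × 8.4118 × 0.96 = 416.69 N·m
After the chain (47/34): 416.69 × 1.3824 × 0.95 = 547.21 N·m
After the gear mesh (21/17): 547.21 × 1.2353 × 0.97 = 655.68 N·m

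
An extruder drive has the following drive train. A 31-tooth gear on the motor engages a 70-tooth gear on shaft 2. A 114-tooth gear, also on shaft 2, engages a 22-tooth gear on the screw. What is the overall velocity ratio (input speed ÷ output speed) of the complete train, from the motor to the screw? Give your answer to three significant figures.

Each stage contributes driven/driver: gear mesh 70/31 = 2.2581, gear mesh 22/114 = 0.19298.
Overall: 2.2581 × 0.19298 = 0.43577.

0.436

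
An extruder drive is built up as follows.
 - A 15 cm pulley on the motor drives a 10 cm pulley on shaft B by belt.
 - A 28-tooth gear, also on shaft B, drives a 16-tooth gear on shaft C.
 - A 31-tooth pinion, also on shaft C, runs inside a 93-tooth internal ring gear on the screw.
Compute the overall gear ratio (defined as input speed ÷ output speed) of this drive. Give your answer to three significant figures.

Each stage contributes driven/driver: belt 10/15 = 0.66667, gear mesh 16/28 = 0.57143, internal gear 93/31 = 3.
Overall: 0.66667 × 0.57143 × 3 = 1.1429.

1.14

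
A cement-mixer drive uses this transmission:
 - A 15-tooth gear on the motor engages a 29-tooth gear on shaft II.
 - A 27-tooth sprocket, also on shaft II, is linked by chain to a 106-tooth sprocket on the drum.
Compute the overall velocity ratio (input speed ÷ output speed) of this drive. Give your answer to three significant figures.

7.59

Each stage contributes driven/driver: gear mesh 29/15 = 1.9333, chain 106/27 = 3.9259.
Overall: 1.9333 × 3.9259 = 7.5901.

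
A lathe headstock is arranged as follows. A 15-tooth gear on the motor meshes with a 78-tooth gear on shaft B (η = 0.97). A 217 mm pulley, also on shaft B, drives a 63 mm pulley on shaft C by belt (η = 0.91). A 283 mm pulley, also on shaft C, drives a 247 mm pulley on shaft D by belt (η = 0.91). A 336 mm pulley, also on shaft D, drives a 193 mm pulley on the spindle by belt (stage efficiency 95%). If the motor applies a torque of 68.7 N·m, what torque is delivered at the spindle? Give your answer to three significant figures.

39.7 N·m

After the gear mesh (78/15): 68.7 × 5.2 × 0.97 = 346.52 N·m
After the belt (63/217): 346.52 × 0.29032 × 0.91 = 91.549 N·m
After the belt (247/283): 91.549 × 0.87279 × 0.91 = 72.712 N·m
After the belt (193/336): 72.712 × 0.5744 × 0.95 = 39.678 N·m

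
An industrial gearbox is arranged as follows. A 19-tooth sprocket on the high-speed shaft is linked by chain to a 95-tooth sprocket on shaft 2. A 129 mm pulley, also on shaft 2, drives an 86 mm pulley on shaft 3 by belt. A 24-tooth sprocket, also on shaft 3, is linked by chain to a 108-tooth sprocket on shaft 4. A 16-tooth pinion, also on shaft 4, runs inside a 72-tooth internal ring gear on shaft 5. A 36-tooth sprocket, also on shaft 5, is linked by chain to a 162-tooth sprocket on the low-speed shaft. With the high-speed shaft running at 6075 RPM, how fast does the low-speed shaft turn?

chain 95/19 = 5 → 6075/5 = 1215 RPM
belt 86/129 = 0.66667 → 1215/0.66667 = 1822.5 RPM
chain 108/24 = 4.5 → 1822.5/4.5 = 405 RPM
internal gear 72/16 = 4.5 → 405/4.5 = 90 RPM
chain 162/36 = 4.5 → 90/4.5 = 20 RPM

20 RPM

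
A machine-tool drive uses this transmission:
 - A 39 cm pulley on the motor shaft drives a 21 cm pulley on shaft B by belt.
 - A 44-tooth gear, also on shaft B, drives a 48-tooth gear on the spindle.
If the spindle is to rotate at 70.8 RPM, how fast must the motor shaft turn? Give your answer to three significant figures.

Overall ratio R = 0.53846 × 1.0909 = 0.58741.
Required input speed = output speed × R = 70.8 × 0.58741 = 41.589 RPM.

41.6 RPM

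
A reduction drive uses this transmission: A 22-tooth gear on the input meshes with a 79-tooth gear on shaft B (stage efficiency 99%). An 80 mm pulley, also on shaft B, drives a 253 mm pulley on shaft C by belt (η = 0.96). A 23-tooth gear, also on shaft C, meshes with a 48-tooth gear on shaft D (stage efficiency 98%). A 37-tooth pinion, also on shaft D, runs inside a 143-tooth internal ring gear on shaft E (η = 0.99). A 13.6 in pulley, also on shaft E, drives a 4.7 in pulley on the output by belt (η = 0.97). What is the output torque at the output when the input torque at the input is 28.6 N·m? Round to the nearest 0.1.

gear mesh 79/22 = 3.5909 → τ = 28.6·3.5909·0.99 = 101.67 N·m
belt 253/80 = 3.1625 → τ = 101.67·3.1625·0.96 = 308.68 N·m
gear mesh 48/23 = 2.087 → τ = 308.68·2.087·0.98 = 631.32 N·m
internal gear 143/37 = 3.8649 → τ = 631.32·3.8649·0.99 = 2415.6 N·m
belt 4.7/13.6 = 0.34559 → τ = 2415.6·0.34559·0.97 = 809.74 N·m

809.7 N·m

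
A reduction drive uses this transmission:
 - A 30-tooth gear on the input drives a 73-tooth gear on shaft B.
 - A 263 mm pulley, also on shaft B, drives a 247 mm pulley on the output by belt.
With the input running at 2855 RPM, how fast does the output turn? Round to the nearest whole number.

1249 RPM

the input → shaft B (gear mesh, 73/30): 2855 ÷ 2.4333 = 1173.3 RPM
shaft B → the output (belt, 247/263): 1173.3 ÷ 0.93916 = 1249.3 RPM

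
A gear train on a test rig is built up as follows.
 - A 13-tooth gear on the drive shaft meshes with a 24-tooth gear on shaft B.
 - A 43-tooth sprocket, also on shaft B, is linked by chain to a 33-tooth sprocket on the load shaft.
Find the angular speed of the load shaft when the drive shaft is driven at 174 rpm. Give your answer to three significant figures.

123 rpm

gear mesh 24/13 = 1.8462 → 174/1.8462 = 94.25 rpm
chain 33/43 = 0.76744 → 94.25/0.76744 = 122.81 rpm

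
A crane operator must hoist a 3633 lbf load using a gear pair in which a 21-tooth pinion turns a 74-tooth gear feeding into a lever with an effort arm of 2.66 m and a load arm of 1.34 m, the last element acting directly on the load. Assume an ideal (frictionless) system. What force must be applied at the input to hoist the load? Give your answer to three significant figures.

519 lbf

Gear pair MA = 74/21 = 3.5238.
Lever MA = effort arm / load arm = 2.66/1.34 = 1.9851.
Combined ideal MA = 3.5238 × 1.9851 = 6.995.
Effort = load / MA = 3633 / 6.995 = 519.37 lbf.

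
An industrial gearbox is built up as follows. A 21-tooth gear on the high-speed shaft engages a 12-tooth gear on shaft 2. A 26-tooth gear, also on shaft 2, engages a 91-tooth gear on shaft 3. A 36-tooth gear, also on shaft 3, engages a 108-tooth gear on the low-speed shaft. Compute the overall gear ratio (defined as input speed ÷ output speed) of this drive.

6

Each stage contributes driven/driver: gear mesh 12/21 = 0.57143, gear mesh 91/26 = 3.5, gear mesh 108/36 = 3.
Overall: 0.57143 × 3.5 × 3 = 6.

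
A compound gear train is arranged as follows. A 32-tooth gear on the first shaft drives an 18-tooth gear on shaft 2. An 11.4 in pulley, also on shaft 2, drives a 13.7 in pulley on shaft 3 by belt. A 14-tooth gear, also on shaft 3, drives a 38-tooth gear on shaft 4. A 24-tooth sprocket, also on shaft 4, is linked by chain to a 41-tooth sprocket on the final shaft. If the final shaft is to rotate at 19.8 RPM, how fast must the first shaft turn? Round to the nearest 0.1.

62.1 RPM

Overall ratio R = 0.5625 × 1.2018 × 2.7143 × 1.7083 = 3.1345.
Required input speed = output speed × R = 19.8 × 3.1345 = 62.063 RPM.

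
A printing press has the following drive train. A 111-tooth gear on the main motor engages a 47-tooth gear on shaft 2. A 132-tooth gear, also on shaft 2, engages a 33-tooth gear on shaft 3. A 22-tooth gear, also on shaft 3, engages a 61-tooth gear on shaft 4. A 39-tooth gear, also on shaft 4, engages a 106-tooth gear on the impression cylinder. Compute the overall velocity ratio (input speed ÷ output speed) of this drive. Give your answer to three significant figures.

0.798

Each stage contributes driven/driver: gear mesh 47/111 = 0.42342, gear mesh 33/132 = 0.25, gear mesh 61/22 = 2.7727, gear mesh 106/39 = 2.7179.
Overall: 0.42342 × 0.25 × 2.7727 × 2.7179 = 0.79774.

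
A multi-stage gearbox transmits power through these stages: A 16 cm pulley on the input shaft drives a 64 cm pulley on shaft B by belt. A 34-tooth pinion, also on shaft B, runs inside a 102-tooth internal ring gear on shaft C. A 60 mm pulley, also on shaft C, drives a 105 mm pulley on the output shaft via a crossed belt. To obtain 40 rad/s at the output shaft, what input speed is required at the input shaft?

840 rad/s

Overall ratio R = 4 × 3 × 1.75 = 21.
Required input speed = output speed × R = 40 × 21 = 840 rad/s.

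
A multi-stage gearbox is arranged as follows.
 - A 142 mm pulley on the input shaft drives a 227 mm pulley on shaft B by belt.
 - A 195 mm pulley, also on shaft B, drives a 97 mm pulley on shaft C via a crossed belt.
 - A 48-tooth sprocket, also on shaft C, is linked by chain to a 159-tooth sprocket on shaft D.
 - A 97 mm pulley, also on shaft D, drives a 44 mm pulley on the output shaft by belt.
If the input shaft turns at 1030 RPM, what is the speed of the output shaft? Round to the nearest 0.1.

862.0 RPM

Belt: ratio = 227/142 = 1.5986, so shaft B turns at 1030 / 1.5986 = 644.32 RPM.
Belt: ratio = 97/195 = 0.49744, so shaft C turns at 644.32 / 0.49744 = 1295.3 RPM.
Chain: ratio = 159/48 = 3.3125, so shaft D turns at 1295.3 / 3.3125 = 391.03 RPM.
Belt: ratio = 44/97 = 0.45361, so the output shaft turns at 391.03 / 0.45361 = 862.04 RPM.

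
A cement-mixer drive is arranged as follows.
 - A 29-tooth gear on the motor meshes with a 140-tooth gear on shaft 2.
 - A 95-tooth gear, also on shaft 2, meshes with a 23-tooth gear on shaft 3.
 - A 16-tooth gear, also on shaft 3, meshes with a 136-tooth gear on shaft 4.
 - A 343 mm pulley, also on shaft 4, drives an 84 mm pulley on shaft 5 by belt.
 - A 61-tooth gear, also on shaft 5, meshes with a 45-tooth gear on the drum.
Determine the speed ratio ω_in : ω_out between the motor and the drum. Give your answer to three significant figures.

Each stage contributes driven/driver: gear mesh 140/29 = 4.8276, gear mesh 23/95 = 0.24211, gear mesh 136/16 = 8.5, belt 84/343 = 0.2449, gear mesh 45/61 = 0.7377.
Overall: 4.8276 × 0.24211 × 8.5 × 0.2449 × 0.7377 = 1.7948.

1.79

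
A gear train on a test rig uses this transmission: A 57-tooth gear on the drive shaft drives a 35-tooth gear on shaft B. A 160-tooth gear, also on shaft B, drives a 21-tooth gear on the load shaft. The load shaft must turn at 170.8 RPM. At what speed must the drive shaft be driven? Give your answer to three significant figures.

Overall ratio R = 0.61404 × 0.13125 = 0.080592.
Required input speed = output speed × R = 170.8 × 0.080592 = 13.765 RPM.

13.8 RPM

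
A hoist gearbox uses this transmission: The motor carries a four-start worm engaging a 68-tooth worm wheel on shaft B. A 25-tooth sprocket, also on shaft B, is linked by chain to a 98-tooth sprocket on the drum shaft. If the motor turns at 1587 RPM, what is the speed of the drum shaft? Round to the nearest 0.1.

Worm: ratio = 68/4 = 17, so shaft B turns at 1587 / 17 = 93.353 RPM.
Chain: ratio = 98/25 = 3.92, so the drum shaft turns at 93.353 / 3.92 = 23.815 RPM.

23.8 RPM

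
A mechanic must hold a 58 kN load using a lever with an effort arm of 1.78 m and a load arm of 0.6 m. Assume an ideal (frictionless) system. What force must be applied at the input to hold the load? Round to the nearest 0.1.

Lever MA = effort arm / load arm = 1.78/0.6 = 2.9667.
Effort = load / MA = 58 / 2.9667 = 19.551 kN.

19.6 kN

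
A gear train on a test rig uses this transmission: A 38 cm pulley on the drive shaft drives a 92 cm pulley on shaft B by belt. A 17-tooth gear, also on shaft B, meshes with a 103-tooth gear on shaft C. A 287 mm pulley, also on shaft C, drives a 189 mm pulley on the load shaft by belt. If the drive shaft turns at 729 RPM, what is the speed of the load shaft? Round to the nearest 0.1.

75.5 RPM

belt 92/38 = 2.4211 → 729/2.4211 = 301.11 RPM
gear mesh 103/17 = 6.0588 → 301.11/6.0588 = 49.698 RPM
belt 189/287 = 0.65854 → 49.698/0.65854 = 75.467 RPM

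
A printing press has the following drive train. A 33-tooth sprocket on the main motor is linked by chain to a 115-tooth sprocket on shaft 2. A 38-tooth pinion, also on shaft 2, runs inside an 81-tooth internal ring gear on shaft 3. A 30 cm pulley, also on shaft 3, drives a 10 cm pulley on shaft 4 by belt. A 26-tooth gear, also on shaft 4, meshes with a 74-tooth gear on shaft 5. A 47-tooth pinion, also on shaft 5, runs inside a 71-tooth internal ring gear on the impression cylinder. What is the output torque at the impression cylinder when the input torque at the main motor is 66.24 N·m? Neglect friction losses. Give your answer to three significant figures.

705 N·m

chain 115/33 = 3.4848 → τ = 66.24·3.4848 = 230.84 N·m
internal gear 81/38 = 2.1316 → τ = 230.84·2.1316 = 492.05 N·m
belt 10/30 = 0.33333 → τ = 492.05·0.33333 = 164.02 N·m
gear mesh 74/26 = 2.8462 → τ = 164.02·2.8462 = 466.81 N·m
internal gear 71/47 = 1.5106 → τ = 466.81·1.5106 = 705.19 N·m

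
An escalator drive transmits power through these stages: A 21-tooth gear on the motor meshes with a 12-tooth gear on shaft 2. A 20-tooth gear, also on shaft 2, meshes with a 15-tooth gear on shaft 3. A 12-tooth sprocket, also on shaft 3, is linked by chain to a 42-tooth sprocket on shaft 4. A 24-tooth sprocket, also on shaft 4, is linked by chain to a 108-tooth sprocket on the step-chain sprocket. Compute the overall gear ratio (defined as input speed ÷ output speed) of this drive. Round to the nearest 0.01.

6.75

Each stage contributes driven/driver: gear mesh 12/21 = 0.57143, gear mesh 15/20 = 0.75, chain 42/12 = 3.5, chain 108/24 = 4.5.
Overall: 0.57143 × 0.75 × 3.5 × 4.5 = 6.75.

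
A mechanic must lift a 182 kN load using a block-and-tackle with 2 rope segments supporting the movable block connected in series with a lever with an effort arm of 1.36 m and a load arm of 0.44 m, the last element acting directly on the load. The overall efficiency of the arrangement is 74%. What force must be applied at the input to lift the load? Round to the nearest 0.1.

39.8 kN

Block-and-tackle MA = number of supporting rope parts = 2.
Lever MA = effort arm / load arm = 1.36/0.44 = 3.0909.
Combined ideal MA = 2 × 3.0909 = 6.1818.
Actual MA = 6.1818 × 0.74 = 4.5745.
Effort = load / actual MA = 182 / 4.5745 = 39.785 kN.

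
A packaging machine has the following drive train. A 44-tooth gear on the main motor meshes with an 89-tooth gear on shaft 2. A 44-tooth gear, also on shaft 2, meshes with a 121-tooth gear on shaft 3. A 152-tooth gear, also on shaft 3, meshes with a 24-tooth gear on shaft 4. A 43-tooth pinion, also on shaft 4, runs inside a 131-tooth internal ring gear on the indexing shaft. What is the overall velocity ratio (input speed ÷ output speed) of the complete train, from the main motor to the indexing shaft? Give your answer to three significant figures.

Each stage contributes driven/driver: gear mesh 89/44 = 2.0227, gear mesh 121/44 = 2.75, gear mesh 24/152 = 0.15789, internal gear 131/43 = 3.0465.
Overall: 2.0227 × 2.75 × 0.15789 × 3.0465 = 2.6757.

2.68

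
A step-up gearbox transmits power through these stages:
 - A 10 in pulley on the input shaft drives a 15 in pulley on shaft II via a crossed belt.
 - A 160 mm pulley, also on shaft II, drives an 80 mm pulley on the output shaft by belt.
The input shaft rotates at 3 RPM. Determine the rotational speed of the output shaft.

4 RPM

belt 15/10 = 1.5 → 3/1.5 = 2 RPM
belt 80/160 = 0.5 → 2/0.5 = 4 RPM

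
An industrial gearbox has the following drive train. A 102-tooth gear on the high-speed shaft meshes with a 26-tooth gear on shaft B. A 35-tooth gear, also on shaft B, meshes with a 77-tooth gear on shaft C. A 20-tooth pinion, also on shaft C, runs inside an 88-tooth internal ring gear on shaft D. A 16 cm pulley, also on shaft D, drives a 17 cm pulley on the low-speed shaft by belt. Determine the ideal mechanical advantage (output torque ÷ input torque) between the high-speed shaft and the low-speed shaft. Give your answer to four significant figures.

Each stage contributes driven/driver: gear mesh 26/102 = 0.2549, gear mesh 77/35 = 2.2, internal gear 88/20 = 4.4, belt 17/16 = 1.0625.
Overall: 0.2549 × 2.2 × 4.4 × 1.0625 = 2.6217.

2.622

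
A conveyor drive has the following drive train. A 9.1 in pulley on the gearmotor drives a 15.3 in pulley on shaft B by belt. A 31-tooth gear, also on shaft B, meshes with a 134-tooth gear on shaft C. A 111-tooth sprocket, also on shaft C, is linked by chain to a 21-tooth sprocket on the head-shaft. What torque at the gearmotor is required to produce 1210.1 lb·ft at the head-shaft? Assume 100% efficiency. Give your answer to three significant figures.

Overall ratio R = 1.6813 × 4.3226 × 0.18919 = 1.375.
Input torque = output torque / R = 1210.1 / 1.375 = 880.1 lb·ft.

880 lb·ft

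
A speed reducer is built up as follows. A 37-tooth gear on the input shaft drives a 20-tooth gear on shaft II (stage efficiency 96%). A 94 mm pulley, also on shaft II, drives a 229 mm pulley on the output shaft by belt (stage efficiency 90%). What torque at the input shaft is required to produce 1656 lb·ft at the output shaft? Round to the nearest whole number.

Overall ratio R = 0.54054 × 2.4362 = 1.3168; overall efficiency η = 0.96 × 0.90 = 0.8640.
Input torque = output torque / (R × η) = 1656 / (1.3168 × 0.8640) = 1455.5 lb·ft.

1455 lb·ft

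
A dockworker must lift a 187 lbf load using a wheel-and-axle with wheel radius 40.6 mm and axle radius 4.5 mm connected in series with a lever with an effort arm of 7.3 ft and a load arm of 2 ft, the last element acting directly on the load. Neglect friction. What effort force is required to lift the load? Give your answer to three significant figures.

5.68 lbf

Wheel-and-axle MA = R/r = 40.6/4.5 = 9.0222.
Lever MA = effort arm / load arm = 7.3/2 = 3.65.
Combined ideal MA = 9.0222 × 3.65 = 32.931.
Effort = load / MA = 187 / 32.931 = 5.6785 lbf.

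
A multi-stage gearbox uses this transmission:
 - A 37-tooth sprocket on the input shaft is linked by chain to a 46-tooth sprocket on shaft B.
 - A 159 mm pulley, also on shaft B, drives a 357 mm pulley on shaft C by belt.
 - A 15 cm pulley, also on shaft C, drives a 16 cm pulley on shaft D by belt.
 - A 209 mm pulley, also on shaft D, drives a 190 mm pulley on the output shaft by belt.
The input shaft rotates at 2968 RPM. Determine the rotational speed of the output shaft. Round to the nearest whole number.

Chain: ratio = 46/37 = 1.2432, so shaft B turns at 2968 / 1.2432 = 2387.3 RPM.
Belt: ratio = 357/159 = 2.2453, so shaft C turns at 2387.3 / 2.2453 = 1063.3 RPM.
Belt: ratio = 16/15 = 1.0667, so shaft D turns at 1063.3 / 1.0667 = 996.8 RPM.
Belt: ratio = 190/209 = 0.90909, so the output shaft turns at 996.8 / 0.90909 = 1096.5 RPM.

1096 RPM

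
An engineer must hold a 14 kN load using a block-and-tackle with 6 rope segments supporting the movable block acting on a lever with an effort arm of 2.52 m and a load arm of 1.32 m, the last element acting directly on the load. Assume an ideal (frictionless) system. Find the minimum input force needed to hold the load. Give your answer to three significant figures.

Block-and-tackle MA = number of supporting rope parts = 6.
Lever MA = effort arm / load arm = 2.52/1.32 = 1.9091.
Combined ideal MA = 6 × 1.9091 = 11.455.
Effort = load / MA = 14 / 11.455 = 1.2222 kN.

1.22 kN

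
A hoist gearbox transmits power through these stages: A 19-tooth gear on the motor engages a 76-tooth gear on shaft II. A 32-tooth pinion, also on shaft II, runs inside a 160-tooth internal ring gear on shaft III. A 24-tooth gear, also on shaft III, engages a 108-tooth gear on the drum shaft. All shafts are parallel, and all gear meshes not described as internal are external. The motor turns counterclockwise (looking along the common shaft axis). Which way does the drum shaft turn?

the motor → shaft II: external mesh, 1 reversal → CW.
shaft II → shaft III: internal mesh, same direction → CW.
shaft III → the drum shaft: external mesh, 1 reversal → CCW.
2 reversals in total — an even number — so the drum shaft turns the same way as the motor.

counterclockwise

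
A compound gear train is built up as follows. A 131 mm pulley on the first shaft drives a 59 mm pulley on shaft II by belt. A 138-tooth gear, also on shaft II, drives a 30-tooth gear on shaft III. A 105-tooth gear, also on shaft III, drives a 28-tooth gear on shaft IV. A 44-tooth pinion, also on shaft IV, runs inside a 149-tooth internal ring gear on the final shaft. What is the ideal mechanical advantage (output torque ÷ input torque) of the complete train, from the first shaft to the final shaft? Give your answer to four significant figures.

Each stage contributes driven/driver: belt 59/131 = 0.45038, gear mesh 30/138 = 0.21739, gear mesh 28/105 = 0.26667, internal gear 149/44 = 3.3864.
Overall: 0.45038 × 0.21739 × 0.26667 × 3.3864 = 0.088415.

0.08841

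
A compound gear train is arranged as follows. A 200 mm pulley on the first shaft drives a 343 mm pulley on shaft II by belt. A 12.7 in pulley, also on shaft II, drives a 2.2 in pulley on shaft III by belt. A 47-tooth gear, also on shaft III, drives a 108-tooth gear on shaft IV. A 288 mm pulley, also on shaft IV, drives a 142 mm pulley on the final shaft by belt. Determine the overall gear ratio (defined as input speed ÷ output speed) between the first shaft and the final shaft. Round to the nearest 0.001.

Each stage contributes driven/driver: belt 343/200 = 1.715, belt 2.2/12.7 = 0.17323, gear mesh 108/47 = 2.2979, belt 142/288 = 0.49306.
Overall: 1.715 × 0.17323 × 2.2979 × 0.49306 = 0.33659.

0.337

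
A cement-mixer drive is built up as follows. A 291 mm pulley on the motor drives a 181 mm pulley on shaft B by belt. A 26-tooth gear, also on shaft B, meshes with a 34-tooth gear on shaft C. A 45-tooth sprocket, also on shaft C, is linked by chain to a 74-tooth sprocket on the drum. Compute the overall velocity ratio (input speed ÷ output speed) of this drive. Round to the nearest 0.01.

1.34

Each stage contributes driven/driver: belt 181/291 = 0.62199, gear mesh 34/26 = 1.3077, chain 74/45 = 1.6444.
Overall: 0.62199 × 1.3077 × 1.6444 = 1.3376.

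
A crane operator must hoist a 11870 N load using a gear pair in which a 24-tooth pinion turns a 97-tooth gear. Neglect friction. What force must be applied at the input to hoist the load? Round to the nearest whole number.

2937 N

Gear pair MA = 97/24 = 4.0417.
Effort = load / MA = 11870 / 4.0417 = 2936.9 N.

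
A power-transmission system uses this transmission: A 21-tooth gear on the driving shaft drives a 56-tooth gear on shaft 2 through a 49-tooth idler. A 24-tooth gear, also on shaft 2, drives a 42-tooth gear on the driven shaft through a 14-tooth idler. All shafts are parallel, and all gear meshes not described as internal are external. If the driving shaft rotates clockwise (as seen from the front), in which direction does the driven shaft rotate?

clockwise

the driving shaft → shaft 2: driver → idler → driven is 2 external meshes, 2 reversals → CW.
shaft 2 → the driven shaft: driver → idler → driven is 2 external meshes, 2 reversals → CW.
4 reversals in total — an even number — so the driven shaft turns the same way as the driving shaft.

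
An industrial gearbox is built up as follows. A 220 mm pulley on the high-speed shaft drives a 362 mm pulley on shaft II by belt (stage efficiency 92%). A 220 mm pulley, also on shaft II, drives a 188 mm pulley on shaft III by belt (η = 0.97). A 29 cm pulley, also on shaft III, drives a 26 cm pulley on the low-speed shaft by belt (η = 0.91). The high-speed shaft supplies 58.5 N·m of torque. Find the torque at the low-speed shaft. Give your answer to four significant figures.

59.89 N·m

After the belt (362/220): 58.5 × 1.6455 × 0.92 = 88.558 N·m
After the belt (188/220): 88.558 × 0.85455 × 0.97 = 73.407 N·m
After the belt (26/29): 73.407 × 0.89655 × 0.91 = 59.89 N·m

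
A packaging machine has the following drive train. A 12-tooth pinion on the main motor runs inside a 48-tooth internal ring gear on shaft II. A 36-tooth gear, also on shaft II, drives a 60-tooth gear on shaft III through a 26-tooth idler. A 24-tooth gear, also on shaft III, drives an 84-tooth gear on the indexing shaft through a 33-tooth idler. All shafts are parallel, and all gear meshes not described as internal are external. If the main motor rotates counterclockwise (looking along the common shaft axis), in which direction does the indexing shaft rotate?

the main motor → shaft II: internal mesh, same direction → CCW.
shaft II → shaft III: driver → idler → driven is 2 external meshes, 2 reversals → CCW.
shaft III → the indexing shaft: driver → idler → driven is 2 external meshes, 2 reversals → CCW.
4 reversals in total — an even number — so the indexing shaft turns the same way as the main motor.

counterclockwise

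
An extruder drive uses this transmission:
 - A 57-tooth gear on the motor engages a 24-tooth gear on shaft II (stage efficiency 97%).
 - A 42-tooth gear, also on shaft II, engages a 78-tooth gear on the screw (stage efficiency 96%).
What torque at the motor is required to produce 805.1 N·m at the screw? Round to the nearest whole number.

1106 N·m

Overall ratio R = 0.42105 × 1.8571 = 0.78195; overall efficiency η = 0.97 × 0.96 = 0.9312.
Input torque = output torque / (R × η) = 805.1 / (0.78195 × 0.9312) = 1105.7 N·m.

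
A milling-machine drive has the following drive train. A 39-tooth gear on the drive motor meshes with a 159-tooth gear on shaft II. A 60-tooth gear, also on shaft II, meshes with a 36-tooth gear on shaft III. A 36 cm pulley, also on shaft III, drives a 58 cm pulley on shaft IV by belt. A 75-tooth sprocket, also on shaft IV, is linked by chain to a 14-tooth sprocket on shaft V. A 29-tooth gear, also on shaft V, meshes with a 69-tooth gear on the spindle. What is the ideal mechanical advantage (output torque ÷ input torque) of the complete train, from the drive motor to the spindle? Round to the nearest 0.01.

1.75

Each stage contributes driven/driver: gear mesh 159/39 = 4.0769, gear mesh 36/60 = 0.6, belt 58/36 = 1.6111, chain 14/75 = 0.18667, gear mesh 69/29 = 2.3793.
Overall: 4.0769 × 0.6 × 1.6111 × 0.18667 × 2.3793 = 1.7504.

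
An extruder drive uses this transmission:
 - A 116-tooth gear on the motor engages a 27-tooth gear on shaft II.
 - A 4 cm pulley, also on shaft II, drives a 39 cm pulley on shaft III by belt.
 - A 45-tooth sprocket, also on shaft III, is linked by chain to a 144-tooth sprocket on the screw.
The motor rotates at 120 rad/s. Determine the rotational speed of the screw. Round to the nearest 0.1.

gear mesh 27/116 = 0.23276 → 120/0.23276 = 515.56 rad/s
belt 39/4 = 9.75 → 515.56/9.75 = 52.877 rad/s
chain 144/45 = 3.2 → 52.877/3.2 = 16.524 rad/s

16.5 rad/s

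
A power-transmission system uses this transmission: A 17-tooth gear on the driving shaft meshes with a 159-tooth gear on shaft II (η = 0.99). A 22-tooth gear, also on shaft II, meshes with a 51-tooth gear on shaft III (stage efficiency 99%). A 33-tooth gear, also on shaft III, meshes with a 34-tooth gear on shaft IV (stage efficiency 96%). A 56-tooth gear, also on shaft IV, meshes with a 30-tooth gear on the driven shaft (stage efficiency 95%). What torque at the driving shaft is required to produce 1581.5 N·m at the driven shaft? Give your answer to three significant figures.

Overall ratio R = 9.3529 × 2.3182 × 1.0303 × 0.53571 = 11.967; overall efficiency η = 0.99 × 0.99 × 0.96 × 0.95 = 0.8939.
Input torque = output torque / (R × η) = 1581.5 / (11.967 × 0.8939) = 147.85 N·m.

148 N·m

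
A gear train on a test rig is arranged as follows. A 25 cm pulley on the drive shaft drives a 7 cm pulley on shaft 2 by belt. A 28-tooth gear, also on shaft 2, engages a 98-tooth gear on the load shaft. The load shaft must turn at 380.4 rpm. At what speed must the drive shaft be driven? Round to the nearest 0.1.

Overall ratio R = 0.28 × 3.5 = 0.98.
Required input speed = output speed × R = 380.4 × 0.98 = 372.79 rpm.

372.8 rpm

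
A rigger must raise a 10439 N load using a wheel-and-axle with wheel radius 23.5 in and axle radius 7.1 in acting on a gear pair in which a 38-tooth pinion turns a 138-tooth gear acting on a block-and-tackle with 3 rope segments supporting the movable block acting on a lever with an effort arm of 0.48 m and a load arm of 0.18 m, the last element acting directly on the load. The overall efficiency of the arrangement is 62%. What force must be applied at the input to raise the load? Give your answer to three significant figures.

Wheel-and-axle MA = R/r = 23.5/7.1 = 3.3099.
Gear pair MA = 138/38 = 3.6316.
Block-and-tackle MA = number of supporting rope parts = 3.
Lever MA = effort arm / load arm = 0.48/0.18 = 2.6667.
Combined ideal MA = 3.3099 × 3.6316 × 3 × 2.6667 = 96.16.
Actual MA = 96.16 × 0.62 = 59.619.
Effort = load / actual MA = 10439 / 59.619 = 175.09 N.

175 N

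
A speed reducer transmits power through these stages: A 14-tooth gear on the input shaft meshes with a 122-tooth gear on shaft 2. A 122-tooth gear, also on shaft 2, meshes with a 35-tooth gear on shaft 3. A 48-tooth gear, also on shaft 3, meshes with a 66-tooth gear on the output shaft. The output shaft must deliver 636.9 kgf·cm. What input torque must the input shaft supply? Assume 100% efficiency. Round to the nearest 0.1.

185.3 kgf·cm

Overall ratio R = 8.7143 × 0.28689 × 1.375 = 3.4375.
Input torque = output torque / R = 636.9 / 3.4375 = 185.28 kgf·cm.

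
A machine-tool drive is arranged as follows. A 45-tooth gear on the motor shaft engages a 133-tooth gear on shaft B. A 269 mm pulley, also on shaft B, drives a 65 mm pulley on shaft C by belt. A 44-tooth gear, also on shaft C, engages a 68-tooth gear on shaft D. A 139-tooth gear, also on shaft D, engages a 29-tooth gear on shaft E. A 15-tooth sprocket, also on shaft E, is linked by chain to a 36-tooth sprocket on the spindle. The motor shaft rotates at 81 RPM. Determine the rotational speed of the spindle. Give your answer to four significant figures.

gear mesh 133/45 = 2.9556 → 81/2.9556 = 27.406 RPM
belt 65/269 = 0.24164 → 27.406/0.24164 = 113.42 RPM
gear mesh 68/44 = 1.5455 → 113.42/1.5455 = 73.389 RPM
gear mesh 29/139 = 0.20863 → 73.389/0.20863 = 351.76 RPM
chain 36/15 = 2.4 → 351.76/2.4 = 146.57 RPM

146.6 RPM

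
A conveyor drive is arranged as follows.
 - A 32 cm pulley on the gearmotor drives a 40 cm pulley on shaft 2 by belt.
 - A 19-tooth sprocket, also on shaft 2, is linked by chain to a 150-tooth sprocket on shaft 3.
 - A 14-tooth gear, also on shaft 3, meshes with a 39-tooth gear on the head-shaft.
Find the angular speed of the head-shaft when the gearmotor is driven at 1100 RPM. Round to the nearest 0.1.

Belt: ratio = 40/32 = 1.25, so shaft 2 turns at 1100 / 1.25 = 880 RPM.
Chain: ratio = 150/19 = 7.8947, so shaft 3 turns at 880 / 7.8947 = 111.47 RPM.
Gear mesh: ratio = 39/14 = 2.7857, so the head-shaft turns at 111.47 / 2.7857 = 40.014 RPM.

40.0 RPM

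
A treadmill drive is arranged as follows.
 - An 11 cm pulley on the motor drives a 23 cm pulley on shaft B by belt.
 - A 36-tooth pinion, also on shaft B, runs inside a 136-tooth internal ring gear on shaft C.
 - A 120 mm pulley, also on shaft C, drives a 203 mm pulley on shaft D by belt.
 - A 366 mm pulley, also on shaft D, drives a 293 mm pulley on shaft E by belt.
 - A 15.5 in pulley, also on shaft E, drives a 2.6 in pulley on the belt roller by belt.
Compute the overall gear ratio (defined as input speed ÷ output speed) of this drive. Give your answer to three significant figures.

1.79

Each stage contributes driven/driver: belt 23/11 = 2.0909, internal gear 136/36 = 3.7778, belt 203/120 = 1.6917, belt 293/366 = 0.80055, belt 2.6/15.5 = 0.16774.
Overall: 2.0909 × 3.7778 × 1.6917 × 0.80055 × 0.16774 = 1.7944.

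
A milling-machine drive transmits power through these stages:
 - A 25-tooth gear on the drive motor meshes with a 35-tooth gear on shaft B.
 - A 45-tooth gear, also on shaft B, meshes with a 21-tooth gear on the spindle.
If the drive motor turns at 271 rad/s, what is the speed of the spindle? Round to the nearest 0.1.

the drive motor → shaft B (gear mesh, 35/25): 271 ÷ 1.4 = 193.57 rad/s
shaft B → the spindle (gear mesh, 21/45): 193.57 ÷ 0.46667 = 414.8 rad/s

414.8 rad/s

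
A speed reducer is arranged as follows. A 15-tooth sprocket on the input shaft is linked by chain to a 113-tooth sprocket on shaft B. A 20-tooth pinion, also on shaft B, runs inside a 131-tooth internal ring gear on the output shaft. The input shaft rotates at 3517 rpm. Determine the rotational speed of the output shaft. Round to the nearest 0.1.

the input shaft → shaft B (chain, 113/15): 3517 ÷ 7.5333 = 466.86 rpm
shaft B → the output shaft (internal gear, 131/20): 466.86 ÷ 6.55 = 71.276 rpm

71.3 rpm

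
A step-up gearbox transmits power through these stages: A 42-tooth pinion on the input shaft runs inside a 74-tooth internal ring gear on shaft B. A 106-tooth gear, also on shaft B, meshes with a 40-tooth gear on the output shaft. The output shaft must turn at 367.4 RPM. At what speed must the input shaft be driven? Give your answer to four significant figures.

Overall ratio R = 1.7619 × 0.37736 = 0.66487.
Required input speed = output speed × R = 367.4 × 0.66487 = 244.27 RPM.

244.3 RPM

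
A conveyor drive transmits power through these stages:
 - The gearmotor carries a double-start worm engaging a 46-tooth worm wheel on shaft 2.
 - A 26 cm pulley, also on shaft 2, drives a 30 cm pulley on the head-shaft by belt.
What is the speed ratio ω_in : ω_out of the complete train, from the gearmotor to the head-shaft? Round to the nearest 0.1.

26.5

Each stage contributes driven/driver: worm 46/2 = 23, belt 30/26 = 1.1538.
Overall: 23 × 1.1538 = 26.538.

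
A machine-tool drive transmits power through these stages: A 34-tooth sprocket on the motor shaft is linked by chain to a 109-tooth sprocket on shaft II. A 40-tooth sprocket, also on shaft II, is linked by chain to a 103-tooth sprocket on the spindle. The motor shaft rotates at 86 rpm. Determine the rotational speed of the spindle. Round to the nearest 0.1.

the motor shaft → shaft II (chain, 109/34): 86 ÷ 3.2059 = 26.826 rpm
shaft II → the spindle (chain, 103/40): 26.826 ÷ 2.575 = 10.418 rpm

10.4 rpm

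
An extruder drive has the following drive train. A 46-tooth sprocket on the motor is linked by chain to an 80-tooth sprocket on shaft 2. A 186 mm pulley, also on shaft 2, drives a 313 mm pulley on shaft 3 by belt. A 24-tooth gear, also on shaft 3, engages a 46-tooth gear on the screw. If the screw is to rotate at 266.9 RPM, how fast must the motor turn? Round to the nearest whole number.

1497 RPM

Overall ratio R = 1.7391 × 1.6828 × 1.9167 = 5.6093.
Required input speed = output speed × R = 266.9 × 5.6093 = 1497.1 RPM.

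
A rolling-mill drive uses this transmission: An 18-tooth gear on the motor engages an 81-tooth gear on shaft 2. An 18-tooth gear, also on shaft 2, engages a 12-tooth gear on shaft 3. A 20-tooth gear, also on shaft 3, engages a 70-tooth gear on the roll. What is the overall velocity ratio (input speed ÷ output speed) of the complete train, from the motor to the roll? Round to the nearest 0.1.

Each stage contributes driven/driver: gear mesh 81/18 = 4.5, gear mesh 12/18 = 0.66667, gear mesh 70/20 = 3.5.
Overall: 4.5 × 0.66667 × 3.5 = 10.5.

10.5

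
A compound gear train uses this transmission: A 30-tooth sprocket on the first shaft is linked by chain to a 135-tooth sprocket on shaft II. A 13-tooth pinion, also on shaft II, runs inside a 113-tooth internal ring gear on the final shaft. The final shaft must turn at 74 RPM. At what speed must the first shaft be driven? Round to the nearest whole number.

2895 RPM

Overall ratio R = 4.5 × 8.6923 = 39.115.
Required input speed = output speed × R = 74 × 39.115 = 2894.5 RPM.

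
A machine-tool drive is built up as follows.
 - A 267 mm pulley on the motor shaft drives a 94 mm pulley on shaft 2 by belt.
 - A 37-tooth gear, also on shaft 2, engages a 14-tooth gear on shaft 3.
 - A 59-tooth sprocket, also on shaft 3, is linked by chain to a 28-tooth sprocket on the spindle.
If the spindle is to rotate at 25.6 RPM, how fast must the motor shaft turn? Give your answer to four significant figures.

Overall ratio R = 0.35206 × 0.37838 × 0.47458 = 0.063219.
Required input speed = output speed × R = 25.6 × 0.063219 = 1.6184 RPM.

1.618 RPM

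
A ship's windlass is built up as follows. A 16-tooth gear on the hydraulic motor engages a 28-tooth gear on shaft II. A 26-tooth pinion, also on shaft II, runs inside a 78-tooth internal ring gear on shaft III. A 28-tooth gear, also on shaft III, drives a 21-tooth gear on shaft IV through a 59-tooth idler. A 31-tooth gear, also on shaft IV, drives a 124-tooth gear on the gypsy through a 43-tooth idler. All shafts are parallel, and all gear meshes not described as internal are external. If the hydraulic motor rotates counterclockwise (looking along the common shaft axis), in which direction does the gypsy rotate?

the hydraulic motor → shaft II: external mesh, 1 reversal → CW.
shaft II → shaft III: internal mesh, same direction → CW.
shaft III → shaft IV: driver → idler → driven is 2 external meshes, 2 reversals → CW.
shaft IV → the gypsy: driver → idler → driven is 2 external meshes, 2 reversals → CW.
5 reversals in total — an odd number — so the gypsy turns opposite to the hydraulic motor.

clockwise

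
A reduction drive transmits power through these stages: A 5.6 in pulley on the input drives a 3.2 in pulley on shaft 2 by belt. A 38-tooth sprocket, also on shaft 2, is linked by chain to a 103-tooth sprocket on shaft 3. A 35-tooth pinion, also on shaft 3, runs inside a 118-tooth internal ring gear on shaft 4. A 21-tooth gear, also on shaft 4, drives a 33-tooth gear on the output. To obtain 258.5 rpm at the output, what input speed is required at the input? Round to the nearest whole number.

Overall ratio R = 0.57143 × 2.7105 × 3.3714 × 1.5714 = 8.2059.
Required input speed = output speed × R = 258.5 × 8.2059 = 2121.2 rpm.

2121 rpm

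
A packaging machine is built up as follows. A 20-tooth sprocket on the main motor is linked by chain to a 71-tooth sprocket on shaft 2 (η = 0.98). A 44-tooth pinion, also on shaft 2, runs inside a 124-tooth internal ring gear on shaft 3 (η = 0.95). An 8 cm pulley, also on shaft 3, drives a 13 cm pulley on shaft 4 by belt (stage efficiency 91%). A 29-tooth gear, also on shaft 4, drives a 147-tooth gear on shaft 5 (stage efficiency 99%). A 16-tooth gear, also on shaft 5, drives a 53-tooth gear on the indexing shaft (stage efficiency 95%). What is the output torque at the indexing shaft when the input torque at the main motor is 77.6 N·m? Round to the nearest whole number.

16879 N·m

chain 71/20 = 3.55 → τ = 77.6·3.55·0.98 = 269.97 N·m
internal gear 124/44 = 2.8182 → τ = 269.97·2.8182·0.95 = 722.78 N·m
belt 13/8 = 1.625 → τ = 722.78·1.625·0.91 = 1068.8 N·m
gear mesh 147/29 = 5.069 → τ = 1068.8·5.069·0.99 = 5363.6 N·m
gear mesh 53/16 = 3.3125 → τ = 5363.6·3.3125·0.95 = 16879 N·m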